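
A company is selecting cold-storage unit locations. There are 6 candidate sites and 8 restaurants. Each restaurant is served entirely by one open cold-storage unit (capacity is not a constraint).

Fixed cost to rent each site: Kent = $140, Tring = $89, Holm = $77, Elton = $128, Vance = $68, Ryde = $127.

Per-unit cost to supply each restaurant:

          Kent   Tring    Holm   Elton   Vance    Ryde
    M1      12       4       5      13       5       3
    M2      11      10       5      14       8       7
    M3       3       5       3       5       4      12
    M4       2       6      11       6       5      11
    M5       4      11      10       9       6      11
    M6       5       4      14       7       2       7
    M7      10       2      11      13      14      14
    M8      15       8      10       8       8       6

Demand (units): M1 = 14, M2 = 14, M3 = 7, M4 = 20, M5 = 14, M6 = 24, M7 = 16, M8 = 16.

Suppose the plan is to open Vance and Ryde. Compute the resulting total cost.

Total cost: 915

Each restaurant is assigned to its cheapest site among the open ones.
{Vance, Ryde}: M1→Ryde 3·14=42, M2→Ryde 7·14=98, M3→Vance 4·7=28, M4→Vance 5·20=100, M5→Vance 6·14=84, M6→Vance 2·24=48, M7→Vance 14·16=224, M8→Ryde 6·16=96. Service 720; fixed 195; total 915.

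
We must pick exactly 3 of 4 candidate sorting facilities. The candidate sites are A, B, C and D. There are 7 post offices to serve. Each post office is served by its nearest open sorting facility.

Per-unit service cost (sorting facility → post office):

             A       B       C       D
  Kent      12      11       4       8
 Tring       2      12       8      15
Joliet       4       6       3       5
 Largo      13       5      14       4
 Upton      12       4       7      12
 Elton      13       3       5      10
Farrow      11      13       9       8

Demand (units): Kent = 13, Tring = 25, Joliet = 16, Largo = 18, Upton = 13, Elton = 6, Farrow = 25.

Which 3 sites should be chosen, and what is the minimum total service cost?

Choose A, B and C; total service cost 535.

With exactly 3 open, each post office uses its cheapest among the chosen.
{A, B, C}: Kent→C 4·13=52, Tring→A 2·25=50, Joliet→C 3·16=48, Largo→B 5·18=90, Upton→B 4·13=52, Elton→B 3·6=18, Farrow→C 9·25=225. Service cost 535.
{A, C, D}: service cost 543
{A, B, D}: service cost 560
Among all 4 size-3 choices, {A, B, C} is lowest.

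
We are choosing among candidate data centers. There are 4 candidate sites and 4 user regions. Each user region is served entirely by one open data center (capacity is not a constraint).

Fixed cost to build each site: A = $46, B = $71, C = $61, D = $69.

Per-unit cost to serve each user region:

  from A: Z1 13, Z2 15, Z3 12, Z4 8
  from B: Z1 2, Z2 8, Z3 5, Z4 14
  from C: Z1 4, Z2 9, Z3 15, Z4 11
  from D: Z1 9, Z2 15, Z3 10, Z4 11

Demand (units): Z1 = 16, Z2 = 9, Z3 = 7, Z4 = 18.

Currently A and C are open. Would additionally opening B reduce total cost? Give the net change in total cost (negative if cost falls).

Current service cost with {A, C}: 373.
Adding B: each user region re-picks its cheapest; new service cost 283, saving 90.
Extra fixed cost: 71. Net change = 71 − 90 = -19.
(Totals: 480 → 461.)

Yes — net change −19 (cost falls by 19).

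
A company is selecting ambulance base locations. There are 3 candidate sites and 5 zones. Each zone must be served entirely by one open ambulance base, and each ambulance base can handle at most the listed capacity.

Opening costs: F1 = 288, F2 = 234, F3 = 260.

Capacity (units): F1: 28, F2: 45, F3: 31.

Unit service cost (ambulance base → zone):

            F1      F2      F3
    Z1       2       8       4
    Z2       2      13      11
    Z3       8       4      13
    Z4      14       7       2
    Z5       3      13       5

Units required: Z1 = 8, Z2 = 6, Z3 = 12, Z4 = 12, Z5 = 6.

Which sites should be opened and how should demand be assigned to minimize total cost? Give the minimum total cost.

Minimum total cost: 586

Open {F2}: Z1→F2 8·8=64, Z2→F2 13·6=78, Z3→F2 4·12=48, Z4→F2 7·12=84, Z5→F2 13·6=78.
Loads: F2 carries 44/45. Service 352; fixed 234; total 586.
Next best feasible plan costs 700.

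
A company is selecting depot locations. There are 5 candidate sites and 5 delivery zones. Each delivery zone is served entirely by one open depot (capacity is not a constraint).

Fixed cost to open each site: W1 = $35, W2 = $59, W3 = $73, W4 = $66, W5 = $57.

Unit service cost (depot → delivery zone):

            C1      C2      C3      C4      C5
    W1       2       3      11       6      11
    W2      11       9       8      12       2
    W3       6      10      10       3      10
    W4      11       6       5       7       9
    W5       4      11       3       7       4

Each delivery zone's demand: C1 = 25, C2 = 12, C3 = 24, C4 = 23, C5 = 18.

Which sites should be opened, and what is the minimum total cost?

Open W1 and W5; minimum total cost 460.

For any fixed open set, each delivery zone goes to its cheapest open site; total = fixed + service.
{W1, W5}: C1→W1 2·25=50, C2→W1 3·12=36, C3→W5 3·24=72, C4→W1 6·23=138, C5→W5 4·18=72. Service 368; fixed 92; total 460.
{W1, W3, W5}: service 299 + fixed 165 = 464
{W1, W2, W5}: service 332 + fixed 151 = 483
{W1, W2, W3, W4, W5}: service 263 + fixed 290 = 553
No other subset beats 460.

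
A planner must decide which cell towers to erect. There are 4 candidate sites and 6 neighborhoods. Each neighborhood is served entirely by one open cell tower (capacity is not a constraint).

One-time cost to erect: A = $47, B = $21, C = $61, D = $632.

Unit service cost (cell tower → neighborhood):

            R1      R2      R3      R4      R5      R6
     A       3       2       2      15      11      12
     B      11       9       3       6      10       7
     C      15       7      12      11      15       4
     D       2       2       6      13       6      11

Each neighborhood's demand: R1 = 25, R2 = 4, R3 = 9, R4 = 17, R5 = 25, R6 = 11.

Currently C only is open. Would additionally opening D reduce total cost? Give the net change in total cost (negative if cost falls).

Current service cost with {C}: 1117.
Adding D: each neighborhood re-picks its cheapest; new service cost 493, saving 624.
Extra fixed cost: 632. Net change = 632 − 624 = 8.
(Totals: 1178 → 1186.)

No — net change +8 (cost rises by 8).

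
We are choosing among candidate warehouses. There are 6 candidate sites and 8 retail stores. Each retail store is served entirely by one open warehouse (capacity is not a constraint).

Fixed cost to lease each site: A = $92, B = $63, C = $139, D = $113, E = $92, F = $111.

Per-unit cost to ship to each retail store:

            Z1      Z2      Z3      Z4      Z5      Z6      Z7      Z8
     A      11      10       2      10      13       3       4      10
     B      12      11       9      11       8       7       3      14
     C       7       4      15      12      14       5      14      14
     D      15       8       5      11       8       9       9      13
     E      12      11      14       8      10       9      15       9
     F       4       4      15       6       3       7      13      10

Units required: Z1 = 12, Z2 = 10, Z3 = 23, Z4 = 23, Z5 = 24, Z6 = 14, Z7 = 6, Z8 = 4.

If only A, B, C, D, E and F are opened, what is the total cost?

Each retail store is assigned to its cheapest site among the open ones.
{A, B, C, D, E, F}: Z1→F 4·12=48, Z2→C 4·10=40, Z3→A 2·23=46, Z4→F 6·23=138, Z5→F 3·24=72, Z6→A 3·14=42, Z7→B 3·6=18, Z8→E 9·4=36. Service 440; fixed 610; total 1050.

Total cost: 1050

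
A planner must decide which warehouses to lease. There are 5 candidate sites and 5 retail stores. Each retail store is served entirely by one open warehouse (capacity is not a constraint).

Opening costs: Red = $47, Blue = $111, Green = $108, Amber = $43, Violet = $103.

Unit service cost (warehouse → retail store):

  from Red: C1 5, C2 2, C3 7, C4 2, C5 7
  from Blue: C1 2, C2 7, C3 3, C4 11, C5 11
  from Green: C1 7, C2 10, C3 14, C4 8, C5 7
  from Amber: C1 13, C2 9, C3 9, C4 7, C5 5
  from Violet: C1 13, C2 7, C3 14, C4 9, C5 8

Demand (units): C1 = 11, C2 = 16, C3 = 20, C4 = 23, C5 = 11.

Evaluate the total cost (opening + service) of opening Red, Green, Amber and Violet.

Each retail store is assigned to its cheapest site among the open ones.
{Red, Green, Amber, Violet}: C1→Red 5·11=55, C2→Red 2·16=32, C3→Red 7·20=140, C4→Red 2·23=46, C5→Amber 5·11=55. Service 328; fixed 301; total 629.

Total cost: 629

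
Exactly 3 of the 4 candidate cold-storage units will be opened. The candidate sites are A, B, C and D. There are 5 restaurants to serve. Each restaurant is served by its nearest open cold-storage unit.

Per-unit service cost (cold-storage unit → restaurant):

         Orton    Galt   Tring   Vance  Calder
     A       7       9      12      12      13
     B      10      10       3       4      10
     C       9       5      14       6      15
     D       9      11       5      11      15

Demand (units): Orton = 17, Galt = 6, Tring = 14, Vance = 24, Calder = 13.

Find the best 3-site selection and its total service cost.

With exactly 3 open, each restaurant uses its cheapest among the chosen.
{A, B, C}: Orton→A 7·17=119, Galt→C 5·6=30, Tring→B 3·14=42, Vance→B 4·24=96, Calder→B 10·13=130. Service cost 417.
{A, B, D}: service cost 441
{B, C, D}: service cost 451
Among all 4 size-3 choices, {A, B, C} is lowest.

Choose A, B and C; total service cost 417.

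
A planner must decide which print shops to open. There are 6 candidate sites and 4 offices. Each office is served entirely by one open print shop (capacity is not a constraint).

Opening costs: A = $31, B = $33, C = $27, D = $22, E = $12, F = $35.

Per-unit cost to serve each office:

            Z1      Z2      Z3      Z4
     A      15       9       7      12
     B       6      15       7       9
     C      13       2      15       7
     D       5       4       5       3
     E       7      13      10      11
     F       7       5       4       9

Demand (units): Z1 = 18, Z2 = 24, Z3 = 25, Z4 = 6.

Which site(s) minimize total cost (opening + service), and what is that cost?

Open C and D; minimum total cost 330.

For any fixed open set, each office goes to its cheapest open site; total = fixed + service.
{C, D}: Z1→D 5·18=90, Z2→C 2·24=48, Z3→D 5·25=125, Z4→D 3·6=18. Service 281; fixed 49; total 330.
{C, D, F}: Z1→D 5·18=90, Z2→C 2·24=48, Z3→F 4·25=100, Z4→D 3·6=18. Service 256; fixed 84; total 340.
{C, D, E}: Z1→D 5·18=90, Z2→C 2·24=48, Z3→D 5·25=125, Z4→D 3·6=18. Service 281; fixed 61; total 342.
{A, B, C, D, E, F}: service 256 + fixed 160 = 416
No other subset beats 330.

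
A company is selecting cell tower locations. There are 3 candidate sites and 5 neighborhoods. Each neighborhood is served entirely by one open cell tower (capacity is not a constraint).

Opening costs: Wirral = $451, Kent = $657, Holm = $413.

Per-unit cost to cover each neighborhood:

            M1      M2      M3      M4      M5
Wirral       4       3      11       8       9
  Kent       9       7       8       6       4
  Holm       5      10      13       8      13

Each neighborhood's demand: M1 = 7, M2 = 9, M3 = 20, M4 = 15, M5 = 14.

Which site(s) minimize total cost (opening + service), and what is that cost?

Open Wirral only; minimum total cost 972.

For any fixed open set, each neighborhood goes to its cheapest open site; total = fixed + service.
{Wirral}: M1→Wirral 4·7=28, M2→Wirral 3·9=27, M3→Wirral 11·20=220, M4→Wirral 8·15=120, M5→Wirral 9·14=126. Service 521; fixed 451; total 972.
{Kent}: M1→Kent 9·7=63, M2→Kent 7·9=63, M3→Kent 8·20=160, M4→Kent 6·15=90, M5→Kent 4·14=56. Service 432; fixed 657; total 1089.
{Holm}: service 687 + fixed 413 = 1100
{Wirral, Kent, Holm}: service 361 + fixed 1521 = 1882
No other subset beats 972.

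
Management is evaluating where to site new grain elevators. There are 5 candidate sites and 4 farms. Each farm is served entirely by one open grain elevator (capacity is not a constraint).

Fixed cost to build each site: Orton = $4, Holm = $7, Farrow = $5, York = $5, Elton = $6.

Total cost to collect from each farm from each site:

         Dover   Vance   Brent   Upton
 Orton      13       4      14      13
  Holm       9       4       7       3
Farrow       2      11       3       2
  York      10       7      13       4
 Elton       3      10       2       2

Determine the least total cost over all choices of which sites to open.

For any fixed open set, each farm goes to its cheapest open site; total = fixed + service.
{Orton, Farrow}: Dover→Farrow 2, Vance→Orton 4, Brent→Farrow 3, Upton→Farrow 2. Service 11; fixed 9; total 20.
{Orton, Elton}: Dover→Elton 3, Vance→Orton 4, Brent→Elton 2, Upton→Elton 2. Service 11; fixed 10; total 21.
{Holm, Farrow}: service 11 + fixed 12 = 23
{Orton, Holm, Farrow, York, Elton}: service 10 + fixed 27 = 37
No other subset beats 20.

Minimum total cost: 20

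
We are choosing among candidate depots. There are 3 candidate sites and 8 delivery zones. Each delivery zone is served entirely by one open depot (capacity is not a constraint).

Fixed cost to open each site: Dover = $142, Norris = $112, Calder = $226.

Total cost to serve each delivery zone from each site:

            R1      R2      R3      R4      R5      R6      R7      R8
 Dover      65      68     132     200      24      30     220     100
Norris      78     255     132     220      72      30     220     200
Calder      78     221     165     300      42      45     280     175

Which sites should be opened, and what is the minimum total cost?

Open Dover only; minimum total cost 981.

For any fixed open set, each delivery zone goes to its cheapest open site; total = fixed + service.
{Dover}: R1→Dover 65, R2→Dover 68, R3→Dover 132, R4→Dover 200, R5→Dover 24, R6→Dover 30, R7→Dover 220, R8→Dover 100. Service 839; fixed 142; total 981.
{Dover, Norris}: service 839 + fixed 254 = 1093
{Dover, Calder}: service 839 + fixed 368 = 1207
{Dover, Norris, Calder}: service 839 + fixed 480 = 1319
(All 7 nonempty subsets were checked; Dover only is lowest.)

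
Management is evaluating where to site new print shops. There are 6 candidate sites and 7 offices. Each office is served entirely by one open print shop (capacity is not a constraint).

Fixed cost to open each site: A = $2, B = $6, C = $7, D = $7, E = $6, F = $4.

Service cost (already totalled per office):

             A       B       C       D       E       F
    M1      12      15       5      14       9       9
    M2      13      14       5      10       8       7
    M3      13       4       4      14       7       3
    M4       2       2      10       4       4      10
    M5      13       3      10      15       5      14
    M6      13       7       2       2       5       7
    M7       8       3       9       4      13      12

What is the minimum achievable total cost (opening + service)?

For any fixed open set, each office goes to its cheapest open site; total = fixed + service.
{B, C}: M1→C 5, M2→C 5, M3→B 4, M4→B 2, M5→B 3, M6→C 2, M7→B 3. Service 24; fixed 13; total 37.
{A, B, C}: service 24 + fixed 15 = 39
{B, C, F}: service 23 + fixed 17 = 40
{A, B, C, D, E, F}: M1→C 5, M2→C 5, M3→F 3, M4→A 2, M5→B 3, M6→C 2, M7→B 3. Service 23; fixed 32; total 55.
No other subset beats 37.

Minimum total cost: 37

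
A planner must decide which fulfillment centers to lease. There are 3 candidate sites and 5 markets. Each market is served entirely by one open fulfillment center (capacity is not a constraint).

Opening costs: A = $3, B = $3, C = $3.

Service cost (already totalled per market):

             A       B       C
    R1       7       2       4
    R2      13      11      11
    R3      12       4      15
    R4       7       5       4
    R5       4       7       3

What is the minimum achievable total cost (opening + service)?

Minimum total cost: 30

For any fixed open set, each market goes to its cheapest open site; total = fixed + service.
{B, C}: R1→B 2, R2→B 11, R3→B 4, R4→C 4, R5→C 3. Service 24; fixed 6; total 30.
{A, B}: R1→B 2, R2→B 11, R3→B 4, R4→B 5, R5→A 4. Service 26; fixed 6; total 32.
{B}: service 29 + fixed 3 = 32
{A, B, C}: service 24 + fixed 9 = 33
No other subset beats 30.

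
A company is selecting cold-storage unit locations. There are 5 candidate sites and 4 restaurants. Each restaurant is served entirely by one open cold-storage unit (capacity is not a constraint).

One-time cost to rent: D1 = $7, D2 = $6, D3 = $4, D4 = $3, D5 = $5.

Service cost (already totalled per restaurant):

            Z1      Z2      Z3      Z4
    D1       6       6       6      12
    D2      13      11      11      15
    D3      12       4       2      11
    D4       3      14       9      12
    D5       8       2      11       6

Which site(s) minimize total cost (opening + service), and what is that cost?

Open D3, D4 and D5; minimum total cost 25.

For any fixed open set, each restaurant goes to its cheapest open site; total = fixed + service.
{D3, D4, D5}: Z1→D4 3, Z2→D5 2, Z3→D3 2, Z4→D5 6. Service 13; fixed 12; total 25.
{D3, D4}: Z1→D4 3, Z2→D3 4, Z3→D3 2, Z4→D3 11. Service 20; fixed 7; total 27.
{D3, D5}: service 18 + fixed 9 = 27
{D1, D2, D3, D4, D5}: Z1→D4 3, Z2→D5 2, Z3→D3 2, Z4→D5 6. Service 13; fixed 25; total 38.
No other subset beats 25.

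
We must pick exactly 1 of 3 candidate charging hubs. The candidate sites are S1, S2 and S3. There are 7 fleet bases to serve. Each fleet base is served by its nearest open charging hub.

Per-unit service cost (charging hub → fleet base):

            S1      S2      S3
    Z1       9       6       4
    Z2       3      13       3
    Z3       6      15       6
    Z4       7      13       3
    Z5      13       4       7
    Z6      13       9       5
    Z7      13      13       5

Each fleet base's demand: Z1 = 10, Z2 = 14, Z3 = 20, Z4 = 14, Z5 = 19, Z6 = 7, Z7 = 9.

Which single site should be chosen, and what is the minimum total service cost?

Choose S3 only; total service cost 457.

With exactly 1 open, each fleet base uses its cheapest among the chosen.
{S3}: Z1→S3 4·10=40, Z2→S3 3·14=42, Z3→S3 6·20=120, Z4→S3 3·14=42, Z5→S3 7·19=133, Z6→S3 5·7=35, Z7→S3 5·9=45. Service cost 457.
{S1}: service cost 805
{S2}: service cost 980
Among all 3 size-1 choices, {S3} is lowest.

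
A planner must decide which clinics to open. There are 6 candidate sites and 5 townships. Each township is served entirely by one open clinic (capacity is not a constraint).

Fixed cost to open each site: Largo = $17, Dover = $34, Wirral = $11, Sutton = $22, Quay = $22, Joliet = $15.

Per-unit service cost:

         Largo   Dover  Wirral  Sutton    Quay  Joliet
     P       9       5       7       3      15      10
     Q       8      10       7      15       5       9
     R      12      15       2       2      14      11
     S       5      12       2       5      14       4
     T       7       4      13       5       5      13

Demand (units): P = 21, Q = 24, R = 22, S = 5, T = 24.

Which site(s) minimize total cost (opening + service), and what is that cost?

Open Wirral, Sutton and Quay; minimum total cost 412.

For any fixed open set, each township goes to its cheapest open site; total = fixed + service.
{Wirral, Sutton, Quay}: P→Sutton 3·21=63, Q→Quay 5·24=120, R→Wirral 2·22=44, S→Wirral 2·5=10, T→Sutton 5·24=120. Service 357; fixed 55; total 412.
{Sutton, Quay}: P→Sutton 3·21=63, Q→Quay 5·24=120, R→Sutton 2·22=44, S→Sutton 5·5=25, T→Sutton 5·24=120. Service 372; fixed 44; total 416.
{Dover, Wirral, Sutton, Quay}: service 333 + fixed 89 = 422
{Largo, Dover, Wirral, Sutton, Quay, Joliet}: P→Sutton 3·21=63, Q→Quay 5·24=120, R→Wirral 2·22=44, S→Wirral 2·5=10, T→Dover 4·24=96. Service 333; fixed 121; total 454.
No other subset beats 412.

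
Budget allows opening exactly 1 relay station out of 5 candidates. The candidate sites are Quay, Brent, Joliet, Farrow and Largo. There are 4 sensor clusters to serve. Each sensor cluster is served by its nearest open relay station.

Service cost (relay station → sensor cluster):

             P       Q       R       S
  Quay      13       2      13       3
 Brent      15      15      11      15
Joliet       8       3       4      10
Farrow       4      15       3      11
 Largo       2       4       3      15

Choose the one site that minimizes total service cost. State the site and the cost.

Choose Largo only; total service cost 24.

With exactly 1 open, each sensor cluster uses its cheapest among the chosen.
{Largo}: P→Largo 2, Q→Largo 4, R→Largo 3, S→Largo 15. Service cost 24.
{Joliet}: service cost 25
{Quay}: service cost 31
Among all 5 size-1 choices, {Largo} is lowest.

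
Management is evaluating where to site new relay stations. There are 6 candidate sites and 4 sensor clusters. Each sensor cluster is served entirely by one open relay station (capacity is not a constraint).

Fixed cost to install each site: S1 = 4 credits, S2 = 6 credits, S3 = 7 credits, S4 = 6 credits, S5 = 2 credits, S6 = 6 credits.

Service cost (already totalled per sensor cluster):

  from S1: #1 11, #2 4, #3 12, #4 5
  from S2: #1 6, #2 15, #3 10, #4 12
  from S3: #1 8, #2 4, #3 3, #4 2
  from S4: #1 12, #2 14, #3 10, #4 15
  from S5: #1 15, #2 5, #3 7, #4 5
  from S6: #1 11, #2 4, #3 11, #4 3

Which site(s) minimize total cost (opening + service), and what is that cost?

Open S3 only; minimum total cost 24.

For any fixed open set, each sensor cluster goes to its cheapest open site; total = fixed + service.
{S3}: #1→S3 8, #2→S3 4, #3→S3 3, #4→S3 2. Service 17; fixed 7; total 24.
{S3, S5}: service 17 + fixed 9 = 26
{S1, S3}: service 17 + fixed 11 = 28
{S1, S2, S3, S4, S5, S6}: service 15 + fixed 31 = 46
No other subset beats 24.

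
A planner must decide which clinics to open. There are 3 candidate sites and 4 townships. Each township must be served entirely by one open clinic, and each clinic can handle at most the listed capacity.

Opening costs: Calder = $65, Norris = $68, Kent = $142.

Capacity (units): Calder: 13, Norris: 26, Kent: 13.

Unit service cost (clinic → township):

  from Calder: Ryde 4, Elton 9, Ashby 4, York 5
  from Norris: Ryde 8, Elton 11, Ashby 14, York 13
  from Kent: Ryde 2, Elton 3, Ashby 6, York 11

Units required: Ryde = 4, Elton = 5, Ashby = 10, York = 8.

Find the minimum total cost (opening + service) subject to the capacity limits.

Open {Calder, Norris}: Ryde→Norris 8·4=32, Elton→Norris 11·5=55, Ashby→Calder 4·10=40, York→Norris 13·8=104.
Loads: Calder carries 10/13, Norris carries 17/26. Service 231; fixed 133; total 364.
Next best feasible plan costs 384.

Minimum total cost: 364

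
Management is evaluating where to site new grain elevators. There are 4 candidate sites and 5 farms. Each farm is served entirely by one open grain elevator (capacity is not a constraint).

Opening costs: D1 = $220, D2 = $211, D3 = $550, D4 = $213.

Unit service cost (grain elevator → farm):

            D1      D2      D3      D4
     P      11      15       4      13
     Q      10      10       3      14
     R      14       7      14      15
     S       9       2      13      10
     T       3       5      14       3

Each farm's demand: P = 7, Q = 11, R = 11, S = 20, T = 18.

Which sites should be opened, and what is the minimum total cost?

For any fixed open set, each farm goes to its cheapest open site; total = fixed + service.
{D2}: P→D2 15·7=105, Q→D2 10·11=110, R→D2 7·11=77, S→D2 2·20=40, T→D2 5·18=90. Service 422; fixed 211; total 633.
{D1, D2}: service 358 + fixed 431 = 789
{D1}: service 575 + fixed 220 = 795
{D1, D2, D3, D4}: P→D3 4·7=28, Q→D3 3·11=33, R→D2 7·11=77, S→D2 2·20=40, T→D1 3·18=54. Service 232; fixed 1194; total 1426.
(All 15 nonempty subsets were checked; D2 only is lowest.)

Open D2 only; minimum total cost 633.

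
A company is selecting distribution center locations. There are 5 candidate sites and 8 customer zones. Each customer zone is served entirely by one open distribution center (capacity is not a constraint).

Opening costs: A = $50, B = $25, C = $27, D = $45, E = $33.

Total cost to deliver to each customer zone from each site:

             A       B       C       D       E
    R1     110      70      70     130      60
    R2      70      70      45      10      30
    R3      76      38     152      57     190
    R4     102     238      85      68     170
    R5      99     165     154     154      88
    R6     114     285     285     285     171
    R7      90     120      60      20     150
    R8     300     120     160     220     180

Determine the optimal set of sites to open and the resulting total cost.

Open A, B and D; minimum total cost 659.

For any fixed open set, each customer zone goes to its cheapest open site; total = fixed + service.
{A, B, D}: R1→B 70, R2→D 10, R3→B 38, R4→D 68, R5→A 99, R6→A 114, R7→D 20, R8→B 120. Service 539; fixed 120; total 659.
{A, B, D, E}: R1→E 60, R2→D 10, R3→B 38, R4→D 68, R5→E 88, R6→A 114, R7→D 20, R8→B 120. Service 518; fixed 153; total 671.
{B, D, E}: service 575 + fixed 103 = 678
{A, B, C, D, E}: service 518 + fixed 180 = 698
No other subset beats 659.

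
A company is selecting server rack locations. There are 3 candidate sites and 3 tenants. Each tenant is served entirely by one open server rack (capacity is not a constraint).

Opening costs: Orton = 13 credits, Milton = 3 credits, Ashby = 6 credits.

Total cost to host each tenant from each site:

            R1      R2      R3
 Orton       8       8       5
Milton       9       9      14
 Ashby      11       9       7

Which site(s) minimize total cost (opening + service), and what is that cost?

Open Ashby only; minimum total cost 33.

For any fixed open set, each tenant goes to its cheapest open site; total = fixed + service.
{Ashby}: R1→Ashby 11, R2→Ashby 9, R3→Ashby 7. Service 27; fixed 6; total 33.
{Orton}: service 21 + fixed 13 = 34
{Milton, Ashby}: R1→Milton 9, R2→Milton 9, R3→Ashby 7. Service 25; fixed 9; total 34.
{Orton, Milton, Ashby}: service 21 + fixed 22 = 43
No other subset beats 33.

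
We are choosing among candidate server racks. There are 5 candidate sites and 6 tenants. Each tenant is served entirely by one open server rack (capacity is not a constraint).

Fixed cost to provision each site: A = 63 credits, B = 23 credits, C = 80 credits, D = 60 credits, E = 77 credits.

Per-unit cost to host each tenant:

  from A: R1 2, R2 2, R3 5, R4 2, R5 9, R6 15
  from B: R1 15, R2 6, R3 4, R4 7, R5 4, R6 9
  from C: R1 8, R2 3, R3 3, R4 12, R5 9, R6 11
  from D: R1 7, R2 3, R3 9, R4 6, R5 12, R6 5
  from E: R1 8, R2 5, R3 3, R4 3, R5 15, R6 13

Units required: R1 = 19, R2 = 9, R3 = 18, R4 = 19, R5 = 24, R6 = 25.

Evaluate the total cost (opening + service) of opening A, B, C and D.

Each tenant is assigned to its cheapest site among the open ones.
{A, B, C, D}: R1→A 2·19=38, R2→A 2·9=18, R3→C 3·18=54, R4→A 2·19=38, R5→B 4·24=96, R6→D 5·25=125. Service 369; fixed 226; total 595.

Total cost: 595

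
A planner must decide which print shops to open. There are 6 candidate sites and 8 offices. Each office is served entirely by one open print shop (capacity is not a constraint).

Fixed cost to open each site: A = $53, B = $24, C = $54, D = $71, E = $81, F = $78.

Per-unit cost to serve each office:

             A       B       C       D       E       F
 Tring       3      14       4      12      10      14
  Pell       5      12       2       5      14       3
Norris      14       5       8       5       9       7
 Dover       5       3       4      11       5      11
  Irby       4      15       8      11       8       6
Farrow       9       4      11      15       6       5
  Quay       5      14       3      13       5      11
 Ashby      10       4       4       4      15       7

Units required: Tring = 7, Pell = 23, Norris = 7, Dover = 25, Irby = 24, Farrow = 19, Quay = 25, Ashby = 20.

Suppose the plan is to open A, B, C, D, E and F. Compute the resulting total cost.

Each office is assigned to its cheapest site among the open ones.
{A, B, C, D, E, F}: Tring→A 3·7=21, Pell→C 2·23=46, Norris→B 5·7=35, Dover→B 3·25=75, Irby→A 4·24=96, Farrow→B 4·19=76, Quay→C 3·25=75, Ashby→B 4·20=80. Service 504; fixed 361; total 865.

Total cost: 865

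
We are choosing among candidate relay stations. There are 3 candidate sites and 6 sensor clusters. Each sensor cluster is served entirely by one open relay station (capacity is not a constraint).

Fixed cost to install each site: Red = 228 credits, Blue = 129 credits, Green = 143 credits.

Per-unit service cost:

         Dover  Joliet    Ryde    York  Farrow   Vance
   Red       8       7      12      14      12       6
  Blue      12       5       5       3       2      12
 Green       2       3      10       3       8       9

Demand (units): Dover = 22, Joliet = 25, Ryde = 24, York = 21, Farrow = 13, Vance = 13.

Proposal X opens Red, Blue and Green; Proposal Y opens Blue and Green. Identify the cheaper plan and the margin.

Proposal X: {Red, Blue, Green}: Dover→Green 2·22=44, Joliet→Green 3·25=75, Ryde→Blue 5·24=120, York→Blue 3·21=63, Farrow→Blue 2·13=26, Vance→Red 6·13=78. Service 406; fixed 500; total 906.
Proposal Y: {Blue, Green}: Dover→Green 2·22=44, Joliet→Green 3·25=75, Ryde→Blue 5·24=120, York→Blue 3·21=63, Farrow→Blue 2·13=26, Vance→Green 9·13=117. Service 445; fixed 272; total 717.
Difference: |906 − 717| = 189.

Proposal Y is cheaper by 189.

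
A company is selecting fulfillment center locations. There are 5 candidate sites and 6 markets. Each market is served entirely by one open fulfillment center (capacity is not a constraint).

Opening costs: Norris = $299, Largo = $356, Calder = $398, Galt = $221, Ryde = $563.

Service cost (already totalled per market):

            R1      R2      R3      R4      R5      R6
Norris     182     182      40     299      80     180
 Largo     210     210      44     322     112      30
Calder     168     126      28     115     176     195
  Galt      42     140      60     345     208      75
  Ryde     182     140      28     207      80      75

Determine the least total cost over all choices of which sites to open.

Minimum total cost: 1091

For any fixed open set, each market goes to its cheapest open site; total = fixed + service.
{Galt}: R1→Galt 42, R2→Galt 140, R3→Galt 60, R4→Galt 345, R5→Galt 208, R6→Galt 75. Service 870; fixed 221; total 1091.
{Calder, Galt}: service 562 + fixed 619 = 1181
{Norris, Galt}: service 676 + fixed 520 = 1196
{Norris, Largo, Calder, Galt, Ryde}: service 421 + fixed 1837 = 2258
No other subset beats 1091.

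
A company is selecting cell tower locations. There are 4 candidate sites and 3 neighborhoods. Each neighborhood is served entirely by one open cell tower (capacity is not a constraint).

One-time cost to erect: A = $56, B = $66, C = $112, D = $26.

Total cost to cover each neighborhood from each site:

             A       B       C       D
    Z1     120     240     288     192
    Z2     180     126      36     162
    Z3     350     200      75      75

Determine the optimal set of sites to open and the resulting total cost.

Open A and C; minimum total cost 399.

For any fixed open set, each neighborhood goes to its cheapest open site; total = fixed + service.
{A, C}: Z1→A 120, Z2→C 36, Z3→C 75. Service 231; fixed 168; total 399.
{A, C, D}: Z1→A 120, Z2→C 36, Z3→C 75. Service 231; fixed 194; total 425.
{A, D}: service 357 + fixed 82 = 439
{A, B, C, D}: Z1→A 120, Z2→C 36, Z3→C 75. Service 231; fixed 260; total 491.
No other subset beats 399.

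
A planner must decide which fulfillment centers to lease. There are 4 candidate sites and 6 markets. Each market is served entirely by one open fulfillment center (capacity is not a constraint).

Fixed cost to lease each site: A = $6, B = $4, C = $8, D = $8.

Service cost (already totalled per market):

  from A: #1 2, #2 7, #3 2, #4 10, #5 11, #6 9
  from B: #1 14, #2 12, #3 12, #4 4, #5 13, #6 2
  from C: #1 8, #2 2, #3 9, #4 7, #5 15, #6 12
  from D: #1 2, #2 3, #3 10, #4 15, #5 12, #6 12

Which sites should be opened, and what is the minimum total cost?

Open A and B; minimum total cost 38.

For any fixed open set, each market goes to its cheapest open site; total = fixed + service.
{A, B}: #1→A 2, #2→A 7, #3→A 2, #4→B 4, #5→A 11, #6→B 2. Service 28; fixed 10; total 38.
{A, B, C}: service 23 + fixed 18 = 41
{A, B, D}: service 24 + fixed 18 = 42
{A, B, C, D}: #1→A 2, #2→C 2, #3→A 2, #4→B 4, #5→A 11, #6→B 2. Service 23; fixed 26; total 49.
(All 15 nonempty subsets were checked; A and B is lowest.)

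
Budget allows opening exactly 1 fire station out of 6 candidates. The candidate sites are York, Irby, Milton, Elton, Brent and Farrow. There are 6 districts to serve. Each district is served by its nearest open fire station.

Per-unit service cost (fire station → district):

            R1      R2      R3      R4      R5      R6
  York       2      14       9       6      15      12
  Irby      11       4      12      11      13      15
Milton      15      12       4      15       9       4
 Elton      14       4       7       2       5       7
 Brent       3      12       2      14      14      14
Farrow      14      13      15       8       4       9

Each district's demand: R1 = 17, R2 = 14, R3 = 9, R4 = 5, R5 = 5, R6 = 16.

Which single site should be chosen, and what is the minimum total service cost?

Choose Elton only; total service cost 504.

With exactly 1 open, each district uses its cheapest among the chosen.
{Elton}: R1→Elton 14·17=238, R2→Elton 4·14=56, R3→Elton 7·9=63, R4→Elton 2·5=10, R5→Elton 5·5=25, R6→Elton 7·16=112. Service cost 504.
{Brent}: service cost 601
{York}: service cost 608
Among all 6 size-1 choices, {Elton} is lowest.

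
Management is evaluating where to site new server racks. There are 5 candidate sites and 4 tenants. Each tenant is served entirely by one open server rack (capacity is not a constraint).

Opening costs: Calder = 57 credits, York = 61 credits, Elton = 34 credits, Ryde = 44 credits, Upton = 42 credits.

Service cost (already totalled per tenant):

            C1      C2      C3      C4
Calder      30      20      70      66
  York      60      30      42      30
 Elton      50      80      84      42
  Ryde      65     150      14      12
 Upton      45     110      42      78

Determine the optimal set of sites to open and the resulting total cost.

For any fixed open set, each tenant goes to its cheapest open site; total = fixed + service.
{Calder, Ryde}: C1→Calder 30, C2→Calder 20, C3→Ryde 14, C4→Ryde 12. Service 76; fixed 101; total 177.
{Calder, Elton, Ryde}: C1→Calder 30, C2→Calder 20, C3→Ryde 14, C4→Ryde 12. Service 76; fixed 135; total 211.
{Calder, Ryde, Upton}: service 76 + fixed 143 = 219
{Calder, York, Elton, Ryde, Upton}: service 76 + fixed 238 = 314
No other subset beats 177.

Open Calder and Ryde; minimum total cost 177.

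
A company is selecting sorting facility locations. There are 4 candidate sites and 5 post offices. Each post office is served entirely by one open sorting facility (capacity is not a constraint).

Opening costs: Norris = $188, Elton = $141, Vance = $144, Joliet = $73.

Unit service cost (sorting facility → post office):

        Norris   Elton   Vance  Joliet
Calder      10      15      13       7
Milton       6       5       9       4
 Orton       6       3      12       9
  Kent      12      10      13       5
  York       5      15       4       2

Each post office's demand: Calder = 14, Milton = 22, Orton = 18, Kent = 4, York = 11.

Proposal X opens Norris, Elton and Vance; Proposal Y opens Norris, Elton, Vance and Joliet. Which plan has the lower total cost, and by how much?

Proposal Y is cheaper by 33.

Proposal X: {Norris, Elton, Vance}: Calder→Norris 10·14=140, Milton→Elton 5·22=110, Orton→Elton 3·18=54, Kent→Elton 10·4=40, York→Vance 4·11=44. Service 388; fixed 473; total 861.
Proposal Y: {Norris, Elton, Vance, Joliet}: Calder→Joliet 7·14=98, Milton→Joliet 4·22=88, Orton→Elton 3·18=54, Kent→Joliet 5·4=20, York→Joliet 2·11=22. Service 282; fixed 546; total 828.
Difference: |861 − 828| = 33.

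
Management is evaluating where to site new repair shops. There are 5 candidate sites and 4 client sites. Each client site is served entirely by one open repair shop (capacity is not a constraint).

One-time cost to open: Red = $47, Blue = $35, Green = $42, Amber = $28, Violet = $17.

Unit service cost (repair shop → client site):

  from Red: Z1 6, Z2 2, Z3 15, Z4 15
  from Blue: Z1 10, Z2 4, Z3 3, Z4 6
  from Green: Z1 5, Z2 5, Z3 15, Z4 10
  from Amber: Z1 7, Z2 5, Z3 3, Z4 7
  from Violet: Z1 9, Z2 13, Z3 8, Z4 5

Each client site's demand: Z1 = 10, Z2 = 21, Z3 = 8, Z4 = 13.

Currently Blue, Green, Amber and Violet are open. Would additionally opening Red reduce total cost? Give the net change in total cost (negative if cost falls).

No — net change +5 (cost rises by 5).

Current service cost with {Blue, Green, Amber, Violet}: 223.
Adding Red: each client site re-picks its cheapest; new service cost 181, saving 42.
Extra fixed cost: 47. Net change = 47 − 42 = 5.
(Totals: 345 → 350.)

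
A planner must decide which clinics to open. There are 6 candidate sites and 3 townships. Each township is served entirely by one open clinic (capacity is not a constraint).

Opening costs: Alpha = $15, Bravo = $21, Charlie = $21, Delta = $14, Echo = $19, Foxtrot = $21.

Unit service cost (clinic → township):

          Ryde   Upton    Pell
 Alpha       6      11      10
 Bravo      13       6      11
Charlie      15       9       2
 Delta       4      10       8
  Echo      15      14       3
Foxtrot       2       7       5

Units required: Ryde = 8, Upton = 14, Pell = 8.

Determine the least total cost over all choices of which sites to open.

For any fixed open set, each township goes to its cheapest open site; total = fixed + service.
{Charlie, Foxtrot}: Ryde→Foxtrot 2·8=16, Upton→Foxtrot 7·14=98, Pell→Charlie 2·8=16. Service 130; fixed 42; total 172.
{Foxtrot}: service 154 + fixed 21 = 175
{Echo, Foxtrot}: Ryde→Foxtrot 2·8=16, Upton→Foxtrot 7·14=98, Pell→Echo 3·8=24. Service 138; fixed 40; total 178.
{Alpha, Bravo, Charlie, Delta, Echo, Foxtrot}: service 116 + fixed 111 = 227
No other subset beats 172.

Minimum total cost: 172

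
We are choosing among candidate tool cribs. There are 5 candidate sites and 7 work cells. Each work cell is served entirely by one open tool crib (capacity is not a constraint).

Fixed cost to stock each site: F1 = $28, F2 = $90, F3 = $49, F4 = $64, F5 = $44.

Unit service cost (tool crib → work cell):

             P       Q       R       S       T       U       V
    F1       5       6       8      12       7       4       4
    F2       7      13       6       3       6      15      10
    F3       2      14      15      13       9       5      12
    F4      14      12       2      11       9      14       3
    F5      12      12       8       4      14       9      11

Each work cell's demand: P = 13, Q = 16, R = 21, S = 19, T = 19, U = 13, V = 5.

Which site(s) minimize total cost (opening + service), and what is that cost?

For any fixed open set, each work cell goes to its cheapest open site; total = fixed + service.
{F1, F4, F5}: P→F1 5·13=65, Q→F1 6·16=96, R→F4 2·21=42, S→F5 4·19=76, T→F1 7·19=133, U→F1 4·13=52, V→F4 3·5=15. Service 479; fixed 136; total 615.
{F1, F2, F4}: service 441 + fixed 182 = 623
{F1, F3, F4, F5}: P→F3 2·13=26, Q→F1 6·16=96, R→F4 2·21=42, S→F5 4·19=76, T→F1 7·19=133, U→F1 4·13=52, V→F4 3·5=15. Service 440; fixed 185; total 625.
{F1, F2, F3, F4, F5}: service 402 + fixed 275 = 677
No other subset beats 615.

Open F1, F4 and F5; minimum total cost 615.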